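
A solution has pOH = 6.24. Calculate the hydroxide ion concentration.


[OH-] = 10^(-pOH)
[OH-] = 10^(-6.24)
[OH-] = 5.754e-07 M

5.754e-07 M


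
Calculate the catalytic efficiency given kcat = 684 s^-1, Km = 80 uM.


Catalytic efficiency = kcat / Km
= 684 / 80
= 8.55 uM^-1*s^-1

8.55 uM^-1*s^-1


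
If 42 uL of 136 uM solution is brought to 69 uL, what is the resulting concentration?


C2 = C1 * V1 / V2
C2 = 136 * 42 / 69
C2 = 82.7826 uM

82.7826 uM


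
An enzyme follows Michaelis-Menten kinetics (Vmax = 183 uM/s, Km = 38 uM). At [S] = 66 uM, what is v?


v = Vmax * [S] / (Km + [S])
v = 183 * 66 / (38 + 66)
v = 116.1346 uM/s

116.1346 uM/s


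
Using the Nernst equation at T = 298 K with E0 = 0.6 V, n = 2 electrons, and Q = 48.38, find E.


E = E0 - (RT/nF) * ln(Q)
E = 0.6 - (8.314 * 298 / (2 * 96485)) * ln(48.38)
E = 0.5502 V

0.5502 V


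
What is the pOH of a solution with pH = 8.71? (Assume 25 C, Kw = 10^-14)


pOH = 14 - pH
pOH = 14 - 8.71
pOH = 5.29

5.29


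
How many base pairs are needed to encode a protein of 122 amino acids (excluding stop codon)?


Each amino acid = 1 codon = 3 bp
bp = 122 * 3 = 366 bp

366 bp


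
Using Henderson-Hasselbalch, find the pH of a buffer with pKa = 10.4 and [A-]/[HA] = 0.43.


pH = pKa + log10([A-]/[HA])
pH = 10.4 + log10(0.43)
pH = 10.0335

10.0335


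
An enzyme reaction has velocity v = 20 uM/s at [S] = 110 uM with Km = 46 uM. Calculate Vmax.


Vmax = v * (Km + [S]) / [S]
Vmax = 20 * (46 + 110) / 110
Vmax = 28.3636 uM/s

28.3636 uM/s


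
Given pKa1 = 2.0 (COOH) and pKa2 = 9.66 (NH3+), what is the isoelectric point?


pI = (pKa1 + pKa2) / 2
pI = (2.0 + 9.66) / 2
pI = 5.83

5.83


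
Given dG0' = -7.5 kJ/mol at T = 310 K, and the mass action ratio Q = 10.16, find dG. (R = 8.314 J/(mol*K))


dG = dG0' + RT * ln(Q) / 1000
dG = -7.5 + 8.314 * 310 * ln(10.16) / 1000
dG = -1.5245 kJ/mol

-1.5245 kJ/mol


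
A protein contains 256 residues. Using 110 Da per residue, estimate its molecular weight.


MW = n_residues * 110 Da
MW = 256 * 110
MW = 28160 Da

28160 Da


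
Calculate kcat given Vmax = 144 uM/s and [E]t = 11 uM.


kcat = Vmax / [E]t
kcat = 144 / 11
kcat = 13.0909 s^-1

13.0909 s^-1


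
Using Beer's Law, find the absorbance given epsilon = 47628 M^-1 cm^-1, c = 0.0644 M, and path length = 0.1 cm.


A = epsilon * c * l
A = 47628 * 0.0644 * 0.1
A = 306.7243

306.7243


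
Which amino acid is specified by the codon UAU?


Standard genetic code lookup.
Codon UAU -> Tyr

Tyr


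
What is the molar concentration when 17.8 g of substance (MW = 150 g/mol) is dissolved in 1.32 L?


C = (mass / MW) / volume
C = (17.8 / 150) / 1.32
C = 0.0899 M

0.0899 M


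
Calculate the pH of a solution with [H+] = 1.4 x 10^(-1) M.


pH = -log10([H+])
pH = -log10(1.4 x 10^(-1))
pH = 0.8539

0.8539


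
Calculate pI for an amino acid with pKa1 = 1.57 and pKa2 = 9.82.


pI = (pKa1 + pKa2) / 2
pI = (1.57 + 9.82) / 2
pI = 5.695

5.695


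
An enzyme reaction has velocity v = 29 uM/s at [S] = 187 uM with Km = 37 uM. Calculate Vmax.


Vmax = v * (Km + [S]) / [S]
Vmax = 29 * (37 + 187) / 187
Vmax = 34.738 uM/s

34.738 uM/s


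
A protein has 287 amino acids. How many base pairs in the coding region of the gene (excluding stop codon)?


Each amino acid = 1 codon = 3 bp
bp = 287 * 3 = 861 bp

861 bp


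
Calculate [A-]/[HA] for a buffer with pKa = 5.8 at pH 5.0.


[A-]/[HA] = 10^(pH - pKa)
= 10^(5.0 - 5.8)
= 0.1585

0.1585


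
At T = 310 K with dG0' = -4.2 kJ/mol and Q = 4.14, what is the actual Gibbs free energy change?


dG = dG0' + RT * ln(Q) / 1000
dG = -4.2 + 8.314 * 310 * ln(4.14) / 1000
dG = -0.5384 kJ/mol

-0.5384 kJ/mol


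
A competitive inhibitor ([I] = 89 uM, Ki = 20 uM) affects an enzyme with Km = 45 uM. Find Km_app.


Km_app = Km * (1 + [I]/Ki)
Km_app = 45 * (1 + 89/20)
Km_app = 245.25 uM

245.25 uM


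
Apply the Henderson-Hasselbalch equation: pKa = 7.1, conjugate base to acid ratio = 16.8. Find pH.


pH = pKa + log10([A-]/[HA])
pH = 7.1 + log10(16.8)
pH = 8.3253

8.3253


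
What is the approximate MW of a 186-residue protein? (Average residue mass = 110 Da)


MW = n_residues * 110 Da
MW = 186 * 110
MW = 20460 Da

20460 Da


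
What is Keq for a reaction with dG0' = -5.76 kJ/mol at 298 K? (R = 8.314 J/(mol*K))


Keq = exp(-dG0 * 1000 / (R * T))
Keq = exp(-(-5.76) * 1000 / (8.314 * 298))
Keq = 10.2252

10.2252


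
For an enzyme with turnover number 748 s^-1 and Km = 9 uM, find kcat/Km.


Catalytic efficiency = kcat / Km
= 748 / 9
= 83.1111 uM^-1*s^-1

83.1111 uM^-1*s^-1


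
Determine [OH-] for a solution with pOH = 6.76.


[OH-] = 10^(-pOH)
[OH-] = 10^(-6.76)
[OH-] = 1.738e-07 M

1.738e-07 M


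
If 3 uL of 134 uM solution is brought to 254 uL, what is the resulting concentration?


C2 = C1 * V1 / V2
C2 = 134 * 3 / 254
C2 = 1.5827 uM

1.5827 uM


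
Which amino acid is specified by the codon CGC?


Standard genetic code lookup.
Codon CGC -> Arg

Arg


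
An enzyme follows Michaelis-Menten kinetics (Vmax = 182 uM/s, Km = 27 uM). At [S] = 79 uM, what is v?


v = Vmax * [S] / (Km + [S])
v = 182 * 79 / (27 + 79)
v = 135.6415 uM/s

135.6415 uM/s


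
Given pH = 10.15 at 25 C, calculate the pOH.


pOH = 14 - pH
pOH = 14 - 10.15
pOH = 3.85

3.85


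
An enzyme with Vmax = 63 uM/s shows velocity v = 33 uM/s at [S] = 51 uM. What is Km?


Km = [S] * (Vmax - v) / v
Km = 51 * (63 - 33) / 33
Km = 46.3636 uM

46.3636 uM


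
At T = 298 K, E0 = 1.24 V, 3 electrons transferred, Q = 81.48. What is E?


E = E0 - (RT/nF) * ln(Q)
E = 1.24 - (8.314 * 298 / (3 * 96485)) * ln(81.48)
E = 1.2023 V

1.2023 V


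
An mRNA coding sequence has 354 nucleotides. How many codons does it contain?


codons = nucleotides / 3
codons = 354 / 3 = 118

118


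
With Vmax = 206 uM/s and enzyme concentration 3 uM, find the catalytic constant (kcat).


kcat = Vmax / [E]t
kcat = 206 / 3
kcat = 68.6667 s^-1

68.6667 s^-1


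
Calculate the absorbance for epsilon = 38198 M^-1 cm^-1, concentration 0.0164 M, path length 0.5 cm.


A = epsilon * c * l
A = 38198 * 0.0164 * 0.5
A = 313.2236

313.2236


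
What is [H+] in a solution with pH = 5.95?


[H+] = 10^(-pH)
[H+] = 10^(-5.95)
[H+] = 1.122e-06 M

1.122e-06 M


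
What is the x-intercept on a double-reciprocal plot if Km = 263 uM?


x-intercept = -1/Km
= -1/263
= -0.0038 1/uM

-0.0038 1/uM


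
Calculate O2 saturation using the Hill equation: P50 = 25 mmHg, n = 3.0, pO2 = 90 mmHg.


Y = pO2^n / (P50^n + pO2^n)
Y = 90^3.0 / (25^3.0 + 90^3.0)
Y = 97.9%

97.9%


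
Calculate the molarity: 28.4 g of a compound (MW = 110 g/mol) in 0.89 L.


C = (mass / MW) / volume
C = (28.4 / 110) / 0.89
C = 0.2901 M

0.2901 M


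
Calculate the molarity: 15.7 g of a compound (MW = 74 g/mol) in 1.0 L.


C = (mass / MW) / volume
C = (15.7 / 74) / 1.0
C = 0.2122 M

0.2122 M


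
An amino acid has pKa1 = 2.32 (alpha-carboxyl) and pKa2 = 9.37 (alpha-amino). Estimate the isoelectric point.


pI = (pKa1 + pKa2) / 2
pI = (2.32 + 9.37) / 2
pI = 5.845

5.845


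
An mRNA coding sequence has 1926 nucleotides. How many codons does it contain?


codons = nucleotides / 3
codons = 1926 / 3 = 642

642


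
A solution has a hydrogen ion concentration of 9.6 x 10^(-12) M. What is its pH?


pH = -log10([H+])
pH = -log10(9.6 x 10^(-12))
pH = 11.0177

11.0177


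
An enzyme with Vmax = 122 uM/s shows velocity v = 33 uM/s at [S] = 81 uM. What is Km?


Km = [S] * (Vmax - v) / v
Km = 81 * (122 - 33) / 33
Km = 218.4545 uM

218.4545 uM


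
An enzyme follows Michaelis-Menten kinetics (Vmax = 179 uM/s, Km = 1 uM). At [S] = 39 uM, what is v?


v = Vmax * [S] / (Km + [S])
v = 179 * 39 / (1 + 39)
v = 174.525 uM/s

174.525 uM/s


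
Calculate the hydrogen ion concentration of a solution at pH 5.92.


[H+] = 10^(-pH)
[H+] = 10^(-5.92)
[H+] = 1.202e-06 M

1.202e-06 M


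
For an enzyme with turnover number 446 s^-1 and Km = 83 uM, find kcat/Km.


Catalytic efficiency = kcat / Km
= 446 / 83
= 5.3735 uM^-1*s^-1

5.3735 uM^-1*s^-1


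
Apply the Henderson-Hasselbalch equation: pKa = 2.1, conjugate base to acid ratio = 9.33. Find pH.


pH = pKa + log10([A-]/[HA])
pH = 2.1 + log10(9.33)
pH = 3.0699

3.0699


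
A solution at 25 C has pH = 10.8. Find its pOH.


pOH = 14 - pH
pOH = 14 - 10.8
pOH = 3.2

3.2


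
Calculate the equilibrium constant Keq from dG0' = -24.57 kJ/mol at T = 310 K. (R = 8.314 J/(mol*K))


Keq = exp(-dG0 * 1000 / (R * T))
Keq = exp(-(-24.57) * 1000 / (8.314 * 310))
Keq = 13809.1197

13809.1197


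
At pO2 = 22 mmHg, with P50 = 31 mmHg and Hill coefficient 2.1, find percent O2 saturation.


Y = pO2^n / (P50^n + pO2^n)
Y = 22^2.1 / (31^2.1 + 22^2.1)
Y = 32.74%

32.74%


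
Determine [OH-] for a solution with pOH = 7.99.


[OH-] = 10^(-pOH)
[OH-] = 10^(-7.99)
[OH-] = 1.023e-08 M

1.023e-08 M


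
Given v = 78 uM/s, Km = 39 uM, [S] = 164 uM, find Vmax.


Vmax = v * (Km + [S]) / [S]
Vmax = 78 * (39 + 164) / 164
Vmax = 96.5488 uM/s

96.5488 uM/s


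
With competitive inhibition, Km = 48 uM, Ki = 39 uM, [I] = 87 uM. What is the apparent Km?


Km_app = Km * (1 + [I]/Ki)
Km_app = 48 * (1 + 87/39)
Km_app = 155.0769 uM

155.0769 uM


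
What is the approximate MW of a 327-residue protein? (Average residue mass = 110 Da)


MW = n_residues * 110 Da
MW = 327 * 110
MW = 35970 Da

35970 Da


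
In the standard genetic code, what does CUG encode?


Standard genetic code lookup.
Codon CUG -> Leu

Leu


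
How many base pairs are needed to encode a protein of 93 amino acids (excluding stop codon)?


Each amino acid = 1 codon = 3 bp
bp = 93 * 3 = 279 bp

279 bp


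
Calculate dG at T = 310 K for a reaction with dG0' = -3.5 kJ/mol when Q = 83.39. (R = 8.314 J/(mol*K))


dG = dG0' + RT * ln(Q) / 1000
dG = -3.5 + 8.314 * 310 * ln(83.39) / 1000
dG = 7.9009 kJ/mol

7.9009 kJ/mol


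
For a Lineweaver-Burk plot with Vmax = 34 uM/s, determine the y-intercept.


y-intercept = 1/Vmax
= 1/34
= 0.0294 s/uM

0.0294 s/uM


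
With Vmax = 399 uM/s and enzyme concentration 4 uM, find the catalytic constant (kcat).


kcat = Vmax / [E]t
kcat = 399 / 4
kcat = 99.75 s^-1

99.75 s^-1


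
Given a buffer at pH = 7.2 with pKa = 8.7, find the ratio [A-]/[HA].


[A-]/[HA] = 10^(pH - pKa)
= 10^(7.2 - 8.7)
= 0.0316

0.0316


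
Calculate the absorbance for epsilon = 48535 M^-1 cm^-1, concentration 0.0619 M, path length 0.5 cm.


A = epsilon * c * l
A = 48535 * 0.0619 * 0.5
A = 1502.1582

1502.1582


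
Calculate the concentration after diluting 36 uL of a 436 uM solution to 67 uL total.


C2 = C1 * V1 / V2
C2 = 436 * 36 / 67
C2 = 234.2687 uM

234.2687 uM


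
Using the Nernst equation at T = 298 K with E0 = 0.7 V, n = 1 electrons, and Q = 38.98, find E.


E = E0 - (RT/nF) * ln(Q)
E = 0.7 - (8.314 * 298 / (1 * 96485)) * ln(38.98)
E = 0.6059 V

0.6059 V


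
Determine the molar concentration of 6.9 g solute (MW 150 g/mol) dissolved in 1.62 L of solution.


C = (mass / MW) / volume
C = (6.9 / 150) / 1.62
C = 0.0284 M

0.0284 M


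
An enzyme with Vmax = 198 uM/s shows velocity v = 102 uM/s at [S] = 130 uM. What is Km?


Km = [S] * (Vmax - v) / v
Km = 130 * (198 - 102) / 102
Km = 122.3529 uM

122.3529 uM


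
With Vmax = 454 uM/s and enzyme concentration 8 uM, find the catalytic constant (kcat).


kcat = Vmax / [E]t
kcat = 454 / 8
kcat = 56.75 s^-1

56.75 s^-1


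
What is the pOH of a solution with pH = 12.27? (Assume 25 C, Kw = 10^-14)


pOH = 14 - pH
pOH = 14 - 12.27
pOH = 1.73

1.73


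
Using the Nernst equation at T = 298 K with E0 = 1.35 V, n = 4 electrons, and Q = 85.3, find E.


E = E0 - (RT/nF) * ln(Q)
E = 1.35 - (8.314 * 298 / (4 * 96485)) * ln(85.3)
E = 1.3215 V

1.3215 V


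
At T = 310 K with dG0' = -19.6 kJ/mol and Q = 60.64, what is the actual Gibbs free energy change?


dG = dG0' + RT * ln(Q) / 1000
dG = -19.6 + 8.314 * 310 * ln(60.64) / 1000
dG = -9.0201 kJ/mol

-9.0201 kJ/mol


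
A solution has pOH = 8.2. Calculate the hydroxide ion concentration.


[OH-] = 10^(-pOH)
[OH-] = 10^(-8.2)
[OH-] = 6.310e-09 M

6.310e-09 M


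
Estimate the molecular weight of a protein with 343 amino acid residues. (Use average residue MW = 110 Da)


MW = n_residues * 110 Da
MW = 343 * 110
MW = 37730 Da

37730 Da


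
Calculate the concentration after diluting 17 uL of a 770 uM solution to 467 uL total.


C2 = C1 * V1 / V2
C2 = 770 * 17 / 467
C2 = 28.03 uM

28.03 uM


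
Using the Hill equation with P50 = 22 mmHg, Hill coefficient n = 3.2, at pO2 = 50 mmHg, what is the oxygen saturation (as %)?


Y = pO2^n / (P50^n + pO2^n)
Y = 50^3.2 / (22^3.2 + 50^3.2)
Y = 93.26%

93.26%


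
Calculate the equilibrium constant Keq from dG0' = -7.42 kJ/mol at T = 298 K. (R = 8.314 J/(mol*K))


Keq = exp(-dG0 * 1000 / (R * T))
Keq = exp(-(-7.42) * 1000 / (8.314 * 298))
Keq = 19.9827

19.9827


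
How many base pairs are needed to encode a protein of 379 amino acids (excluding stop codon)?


Each amino acid = 1 codon = 3 bp
bp = 379 * 3 = 1137 bp

1137 bp


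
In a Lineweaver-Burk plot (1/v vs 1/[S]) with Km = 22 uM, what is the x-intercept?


x-intercept = -1/Km
= -1/22
= -0.0455 1/uM

-0.0455 1/uM


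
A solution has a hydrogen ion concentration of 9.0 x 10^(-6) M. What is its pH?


pH = -log10([H+])
pH = -log10(9.0 x 10^(-6))
pH = 5.0458

5.0458


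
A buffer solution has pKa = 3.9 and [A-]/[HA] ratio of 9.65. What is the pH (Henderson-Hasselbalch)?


pH = pKa + log10([A-]/[HA])
pH = 3.9 + log10(9.65)
pH = 4.8845

4.8845


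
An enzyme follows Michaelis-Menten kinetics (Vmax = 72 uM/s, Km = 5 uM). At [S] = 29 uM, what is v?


v = Vmax * [S] / (Km + [S])
v = 72 * 29 / (5 + 29)
v = 61.4118 uM/s

61.4118 uM/s


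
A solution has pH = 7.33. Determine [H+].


[H+] = 10^(-pH)
[H+] = 10^(-7.33)
[H+] = 4.677e-08 M

4.677e-08 M


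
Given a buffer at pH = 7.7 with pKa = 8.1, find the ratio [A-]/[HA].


[A-]/[HA] = 10^(pH - pKa)
= 10^(7.7 - 8.1)
= 0.3981

0.3981


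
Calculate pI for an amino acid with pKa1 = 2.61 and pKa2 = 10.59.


pI = (pKa1 + pKa2) / 2
pI = (2.61 + 10.59) / 2
pI = 6.6

6.6


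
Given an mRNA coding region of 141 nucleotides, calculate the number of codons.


codons = nucleotides / 3
codons = 141 / 3 = 47

47


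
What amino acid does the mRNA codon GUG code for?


Standard genetic code lookup.
Codon GUG -> Val

Val


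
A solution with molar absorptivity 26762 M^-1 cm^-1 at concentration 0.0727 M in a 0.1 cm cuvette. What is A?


A = epsilon * c * l
A = 26762 * 0.0727 * 0.1
A = 194.5597

194.5597


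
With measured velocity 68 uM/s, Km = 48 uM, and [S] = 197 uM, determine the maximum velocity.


Vmax = v * (Km + [S]) / [S]
Vmax = 68 * (48 + 197) / 197
Vmax = 84.5685 uM/s

84.5685 uM/s


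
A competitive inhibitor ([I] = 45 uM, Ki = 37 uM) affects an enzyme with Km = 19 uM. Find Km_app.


Km_app = Km * (1 + [I]/Ki)
Km_app = 19 * (1 + 45/37)
Km_app = 42.1081 uM

42.1081 uM


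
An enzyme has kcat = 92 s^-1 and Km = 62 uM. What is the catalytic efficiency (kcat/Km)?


Catalytic efficiency = kcat / Km
= 92 / 62
= 1.4839 uM^-1*s^-1

1.4839 uM^-1*s^-1


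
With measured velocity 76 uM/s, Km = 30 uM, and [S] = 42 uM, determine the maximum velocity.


Vmax = v * (Km + [S]) / [S]
Vmax = 76 * (30 + 42) / 42
Vmax = 130.2857 uM/s

130.2857 uM/s


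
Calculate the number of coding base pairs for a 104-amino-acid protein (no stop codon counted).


Each amino acid = 1 codon = 3 bp
bp = 104 * 3 = 312 bp

312 bp


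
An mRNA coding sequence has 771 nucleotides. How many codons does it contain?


codons = nucleotides / 3
codons = 771 / 3 = 257

257


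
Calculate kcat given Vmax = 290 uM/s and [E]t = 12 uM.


kcat = Vmax / [E]t
kcat = 290 / 12
kcat = 24.1667 s^-1

24.1667 s^-1


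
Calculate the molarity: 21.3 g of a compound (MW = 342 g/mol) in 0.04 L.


C = (mass / MW) / volume
C = (21.3 / 342) / 0.04
C = 1.557 M

1.557 M


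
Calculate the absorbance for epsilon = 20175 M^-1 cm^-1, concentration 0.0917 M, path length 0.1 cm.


A = epsilon * c * l
A = 20175 * 0.0917 * 0.1
A = 185.0048

185.0048


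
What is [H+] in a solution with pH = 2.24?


[H+] = 10^(-pH)
[H+] = 10^(-2.24)
[H+] = 0.0058 M

0.0058 M


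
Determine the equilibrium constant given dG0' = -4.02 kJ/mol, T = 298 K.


Keq = exp(-dG0 * 1000 / (R * T))
Keq = exp(-(-4.02) * 1000 / (8.314 * 298))
Keq = 5.066

5.066


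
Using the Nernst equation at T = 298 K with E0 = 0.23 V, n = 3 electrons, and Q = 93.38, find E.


E = E0 - (RT/nF) * ln(Q)
E = 0.23 - (8.314 * 298 / (3 * 96485)) * ln(93.38)
E = 0.1912 V

0.1912 V


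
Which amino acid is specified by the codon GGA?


Standard genetic code lookup.
Codon GGA -> Gly

Gly


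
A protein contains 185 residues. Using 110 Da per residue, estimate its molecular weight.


MW = n_residues * 110 Da
MW = 185 * 110
MW = 20350 Da

20350 Da


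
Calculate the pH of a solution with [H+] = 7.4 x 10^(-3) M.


pH = -log10([H+])
pH = -log10(7.4 x 10^(-3))
pH = 2.1308

2.1308


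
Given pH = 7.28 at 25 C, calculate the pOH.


pOH = 14 - pH
pOH = 14 - 7.28
pOH = 6.72

6.72


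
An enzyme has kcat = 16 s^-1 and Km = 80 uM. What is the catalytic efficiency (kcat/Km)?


Catalytic efficiency = kcat / Km
= 16 / 80
= 0.2 uM^-1*s^-1

0.2 uM^-1*s^-1


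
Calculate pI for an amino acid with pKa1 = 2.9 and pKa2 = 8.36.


pI = (pKa1 + pKa2) / 2
pI = (2.9 + 8.36) / 2
pI = 5.63

5.63


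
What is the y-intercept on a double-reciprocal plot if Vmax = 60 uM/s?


y-intercept = 1/Vmax
= 1/60
= 0.0167 s/uM

0.0167 s/uM


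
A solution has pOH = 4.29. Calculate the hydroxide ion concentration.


[OH-] = 10^(-pOH)
[OH-] = 10^(-4.29)
[OH-] = 5.129e-05 M

5.129e-05 M


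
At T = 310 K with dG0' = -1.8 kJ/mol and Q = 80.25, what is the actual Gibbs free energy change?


dG = dG0' + RT * ln(Q) / 1000
dG = -1.8 + 8.314 * 310 * ln(80.25) / 1000
dG = 9.502 kJ/mol

9.502 kJ/mol


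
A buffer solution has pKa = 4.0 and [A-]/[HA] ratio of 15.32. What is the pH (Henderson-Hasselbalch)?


pH = pKa + log10([A-]/[HA])
pH = 4.0 + log10(15.32)
pH = 5.1853

5.1853


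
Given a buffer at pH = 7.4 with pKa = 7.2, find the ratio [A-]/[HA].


[A-]/[HA] = 10^(pH - pKa)
= 10^(7.4 - 7.2)
= 1.5849

1.5849


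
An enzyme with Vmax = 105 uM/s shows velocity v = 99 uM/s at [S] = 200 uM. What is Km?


Km = [S] * (Vmax - v) / v
Km = 200 * (105 - 99) / 99
Km = 12.1212 uM

12.1212 uM


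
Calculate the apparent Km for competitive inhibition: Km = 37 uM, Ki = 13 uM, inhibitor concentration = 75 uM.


Km_app = Km * (1 + [I]/Ki)
Km_app = 37 * (1 + 75/13)
Km_app = 250.4615 uM

250.4615 uM


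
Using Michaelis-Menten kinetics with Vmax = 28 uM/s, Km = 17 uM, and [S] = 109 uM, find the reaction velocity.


v = Vmax * [S] / (Km + [S])
v = 28 * 109 / (17 + 109)
v = 24.2222 uM/s

24.2222 uM/s


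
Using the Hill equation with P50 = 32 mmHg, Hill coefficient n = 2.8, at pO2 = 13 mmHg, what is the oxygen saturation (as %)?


Y = pO2^n / (P50^n + pO2^n)
Y = 13^2.8 / (32^2.8 + 13^2.8)
Y = 7.43%

7.43%


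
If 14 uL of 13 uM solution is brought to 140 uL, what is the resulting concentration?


C2 = C1 * V1 / V2
C2 = 13 * 14 / 140
C2 = 1.3 uM

1.3 uM


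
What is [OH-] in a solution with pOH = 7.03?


[OH-] = 10^(-pOH)
[OH-] = 10^(-7.03)
[OH-] = 9.333e-08 M

9.333e-08 M


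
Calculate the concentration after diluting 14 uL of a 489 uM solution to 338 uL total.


C2 = C1 * V1 / V2
C2 = 489 * 14 / 338
C2 = 20.2544 uM

20.2544 uM


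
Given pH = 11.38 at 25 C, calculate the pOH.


pOH = 14 - pH
pOH = 14 - 11.38
pOH = 2.62

2.62


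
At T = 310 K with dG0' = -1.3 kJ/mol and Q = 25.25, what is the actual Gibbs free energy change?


dG = dG0' + RT * ln(Q) / 1000
dG = -1.3 + 8.314 * 310 * ln(25.25) / 1000
dG = 7.0218 kJ/mol

7.0218 kJ/mol


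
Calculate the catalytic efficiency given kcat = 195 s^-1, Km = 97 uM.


Catalytic efficiency = kcat / Km
= 195 / 97
= 2.0103 uM^-1*s^-1

2.0103 uM^-1*s^-1


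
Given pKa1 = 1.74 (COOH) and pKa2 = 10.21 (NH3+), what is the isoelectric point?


pI = (pKa1 + pKa2) / 2
pI = (1.74 + 10.21) / 2
pI = 5.975

5.975


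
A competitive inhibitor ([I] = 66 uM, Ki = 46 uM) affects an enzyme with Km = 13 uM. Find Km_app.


Km_app = Km * (1 + [I]/Ki)
Km_app = 13 * (1 + 66/46)
Km_app = 31.6522 uM

31.6522 uM


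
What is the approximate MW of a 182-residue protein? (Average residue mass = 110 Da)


MW = n_residues * 110 Da
MW = 182 * 110
MW = 20020 Da

20020 Da


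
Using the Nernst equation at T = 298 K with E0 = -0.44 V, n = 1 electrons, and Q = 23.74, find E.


E = E0 - (RT/nF) * ln(Q)
E = -0.44 - (8.314 * 298 / (1 * 96485)) * ln(23.74)
E = -0.5213 V

-0.5213 V


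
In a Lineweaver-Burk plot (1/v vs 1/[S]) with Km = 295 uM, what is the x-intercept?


x-intercept = -1/Km
= -1/295
= -0.0034 1/uM

-0.0034 1/uM


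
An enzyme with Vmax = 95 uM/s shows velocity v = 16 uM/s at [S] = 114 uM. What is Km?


Km = [S] * (Vmax - v) / v
Km = 114 * (95 - 16) / 16
Km = 562.875 uM

562.875 uM


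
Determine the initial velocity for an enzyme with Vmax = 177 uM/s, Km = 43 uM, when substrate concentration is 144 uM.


v = Vmax * [S] / (Km + [S])
v = 177 * 144 / (43 + 144)
v = 136.2995 uM/s

136.2995 uM/s


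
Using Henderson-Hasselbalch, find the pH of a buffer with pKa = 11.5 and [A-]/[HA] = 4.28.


pH = pKa + log10([A-]/[HA])
pH = 11.5 + log10(4.28)
pH = 12.1314

12.1314


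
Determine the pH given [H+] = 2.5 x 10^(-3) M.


pH = -log10([H+])
pH = -log10(2.5 x 10^(-3))
pH = 2.6021

2.6021


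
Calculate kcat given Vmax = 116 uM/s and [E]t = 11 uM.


kcat = Vmax / [E]t
kcat = 116 / 11
kcat = 10.5455 s^-1

10.5455 s^-1


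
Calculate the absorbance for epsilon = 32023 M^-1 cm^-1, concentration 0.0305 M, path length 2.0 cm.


A = epsilon * c * l
A = 32023 * 0.0305 * 2.0
A = 1953.403

1953.403


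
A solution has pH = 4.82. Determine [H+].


[H+] = 10^(-pH)
[H+] = 10^(-4.82)
[H+] = 1.514e-05 M

1.514e-05 M


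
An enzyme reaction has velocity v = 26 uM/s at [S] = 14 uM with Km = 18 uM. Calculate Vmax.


Vmax = v * (Km + [S]) / [S]
Vmax = 26 * (18 + 14) / 14
Vmax = 59.4286 uM/s

59.4286 uM/s


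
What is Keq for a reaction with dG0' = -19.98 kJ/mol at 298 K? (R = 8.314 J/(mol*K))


Keq = exp(-dG0 * 1000 / (R * T))
Keq = exp(-(-19.98) * 1000 / (8.314 * 298))
Keq = 3179.0792

3179.0792


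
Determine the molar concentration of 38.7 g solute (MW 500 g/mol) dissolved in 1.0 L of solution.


C = (mass / MW) / volume
C = (38.7 / 500) / 1.0
C = 0.0774 M

0.0774 M


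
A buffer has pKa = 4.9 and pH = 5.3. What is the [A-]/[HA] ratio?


[A-]/[HA] = 10^(pH - pKa)
= 10^(5.3 - 4.9)
= 2.5119

2.5119


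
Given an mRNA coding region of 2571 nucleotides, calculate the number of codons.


codons = nucleotides / 3
codons = 2571 / 3 = 857

857


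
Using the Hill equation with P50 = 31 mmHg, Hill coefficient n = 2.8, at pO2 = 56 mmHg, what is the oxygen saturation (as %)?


Y = pO2^n / (P50^n + pO2^n)
Y = 56^2.8 / (31^2.8 + 56^2.8)
Y = 83.97%

83.97%


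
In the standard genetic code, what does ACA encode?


Standard genetic code lookup.
Codon ACA -> Thr

Thr


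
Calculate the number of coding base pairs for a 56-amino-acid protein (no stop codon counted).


Each amino acid = 1 codon = 3 bp
bp = 56 * 3 = 168 bp

168 bp


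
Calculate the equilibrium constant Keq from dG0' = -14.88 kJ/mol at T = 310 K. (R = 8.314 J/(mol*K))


Keq = exp(-dG0 * 1000 / (R * T))
Keq = exp(-(-14.88) * 1000 / (8.314 * 310))
Keq = 321.6276

321.6276


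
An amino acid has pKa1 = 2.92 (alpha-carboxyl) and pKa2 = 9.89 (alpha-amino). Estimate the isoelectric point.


pI = (pKa1 + pKa2) / 2
pI = (2.92 + 9.89) / 2
pI = 6.405

6.405


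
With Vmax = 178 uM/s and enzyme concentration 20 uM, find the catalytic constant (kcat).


kcat = Vmax / [E]t
kcat = 178 / 20
kcat = 8.9 s^-1

8.9 s^-1


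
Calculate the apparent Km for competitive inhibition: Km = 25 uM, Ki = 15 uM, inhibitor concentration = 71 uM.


Km_app = Km * (1 + [I]/Ki)
Km_app = 25 * (1 + 71/15)
Km_app = 143.3333 uM

143.3333 uM


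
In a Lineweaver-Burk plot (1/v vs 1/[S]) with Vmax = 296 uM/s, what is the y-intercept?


y-intercept = 1/Vmax
= 1/296
= 0.0034 s/uM

0.0034 s/uM


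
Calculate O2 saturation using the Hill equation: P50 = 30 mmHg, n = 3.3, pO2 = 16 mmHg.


Y = pO2^n / (P50^n + pO2^n)
Y = 16^3.3 / (30^3.3 + 16^3.3)
Y = 11.16%

11.16%


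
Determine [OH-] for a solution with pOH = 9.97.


[OH-] = 10^(-pOH)
[OH-] = 10^(-9.97)
[OH-] = 1.072e-10 M

1.072e-10 M


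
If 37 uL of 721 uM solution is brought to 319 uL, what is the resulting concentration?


C2 = C1 * V1 / V2
C2 = 721 * 37 / 319
C2 = 83.627 uM

83.627 uM


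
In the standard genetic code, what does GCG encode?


Standard genetic code lookup.
Codon GCG -> Ala

Ala


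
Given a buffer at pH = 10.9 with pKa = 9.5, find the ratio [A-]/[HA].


[A-]/[HA] = 10^(pH - pKa)
= 10^(10.9 - 9.5)
= 25.1189

25.1189


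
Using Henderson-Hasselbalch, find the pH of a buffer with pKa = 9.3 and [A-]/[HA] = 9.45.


pH = pKa + log10([A-]/[HA])
pH = 9.3 + log10(9.45)
pH = 10.2754

10.2754


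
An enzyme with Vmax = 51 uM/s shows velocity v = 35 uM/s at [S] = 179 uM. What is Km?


Km = [S] * (Vmax - v) / v
Km = 179 * (51 - 35) / 35
Km = 81.8286 uM

81.8286 uM


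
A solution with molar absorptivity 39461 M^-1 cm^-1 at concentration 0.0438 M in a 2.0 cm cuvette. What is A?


A = epsilon * c * l
A = 39461 * 0.0438 * 2.0
A = 3456.7836

3456.7836


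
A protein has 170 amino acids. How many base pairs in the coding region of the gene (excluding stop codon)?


Each amino acid = 1 codon = 3 bp
bp = 170 * 3 = 510 bp

510 bp


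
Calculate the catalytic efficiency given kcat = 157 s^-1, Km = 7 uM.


Catalytic efficiency = kcat / Km
= 157 / 7
= 22.4286 uM^-1*s^-1

22.4286 uM^-1*s^-1


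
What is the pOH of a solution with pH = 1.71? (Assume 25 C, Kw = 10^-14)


pOH = 14 - pH
pOH = 14 - 1.71
pOH = 12.29

12.29


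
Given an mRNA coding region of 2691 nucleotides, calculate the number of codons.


codons = nucleotides / 3
codons = 2691 / 3 = 897

897


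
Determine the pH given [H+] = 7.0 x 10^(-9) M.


pH = -log10([H+])
pH = -log10(7.0 x 10^(-9))
pH = 8.1549

8.1549


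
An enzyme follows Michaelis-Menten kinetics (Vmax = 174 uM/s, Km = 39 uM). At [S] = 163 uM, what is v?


v = Vmax * [S] / (Km + [S])
v = 174 * 163 / (39 + 163)
v = 140.4059 uM/s

140.4059 uM/s


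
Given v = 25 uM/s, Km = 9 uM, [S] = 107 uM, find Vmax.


Vmax = v * (Km + [S]) / [S]
Vmax = 25 * (9 + 107) / 107
Vmax = 27.1028 uM/s

27.1028 uM/s


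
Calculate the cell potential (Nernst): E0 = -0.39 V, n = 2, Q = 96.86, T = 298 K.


E = E0 - (RT/nF) * ln(Q)
E = -0.39 - (8.314 * 298 / (2 * 96485)) * ln(96.86)
E = -0.4487 V

-0.4487 V


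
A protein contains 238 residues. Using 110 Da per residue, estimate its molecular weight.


MW = n_residues * 110 Da
MW = 238 * 110
MW = 26180 Da

26180 Da


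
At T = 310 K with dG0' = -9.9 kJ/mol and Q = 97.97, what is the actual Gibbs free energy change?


dG = dG0' + RT * ln(Q) / 1000
dG = -9.9 + 8.314 * 310 * ln(97.97) / 1000
dG = 1.9162 kJ/mol

1.9162 kJ/mol


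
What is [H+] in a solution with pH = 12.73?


[H+] = 10^(-pH)
[H+] = 10^(-12.73)
[H+] = 1.862e-13 M

1.862e-13 M


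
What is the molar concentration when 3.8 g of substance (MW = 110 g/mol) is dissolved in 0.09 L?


C = (mass / MW) / volume
C = (3.8 / 110) / 0.09
C = 0.3838 M

0.3838 M


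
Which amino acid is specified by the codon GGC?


Standard genetic code lookup.
Codon GGC -> Gly

Gly


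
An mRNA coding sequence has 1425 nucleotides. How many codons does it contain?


codons = nucleotides / 3
codons = 1425 / 3 = 475

475


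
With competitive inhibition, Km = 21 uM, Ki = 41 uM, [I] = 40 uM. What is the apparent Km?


Km_app = Km * (1 + [I]/Ki)
Km_app = 21 * (1 + 40/41)
Km_app = 41.4878 uM

41.4878 uM


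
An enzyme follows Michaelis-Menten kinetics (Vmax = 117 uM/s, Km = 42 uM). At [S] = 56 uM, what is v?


v = Vmax * [S] / (Km + [S])
v = 117 * 56 / (42 + 56)
v = 66.8571 uM/s

66.8571 uM/s


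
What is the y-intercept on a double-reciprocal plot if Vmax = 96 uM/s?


y-intercept = 1/Vmax
= 1/96
= 0.0104 s/uM

0.0104 s/uM


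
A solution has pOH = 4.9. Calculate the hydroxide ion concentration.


[OH-] = 10^(-pOH)
[OH-] = 10^(-4.9)
[OH-] = 1.259e-05 M

1.259e-05 M


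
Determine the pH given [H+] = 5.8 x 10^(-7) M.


pH = -log10([H+])
pH = -log10(5.8 x 10^(-7))
pH = 6.2366

6.2366


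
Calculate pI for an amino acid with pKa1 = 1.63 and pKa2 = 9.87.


pI = (pKa1 + pKa2) / 2
pI = (1.63 + 9.87) / 2
pI = 5.75

5.75


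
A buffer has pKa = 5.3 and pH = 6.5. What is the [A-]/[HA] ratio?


[A-]/[HA] = 10^(pH - pKa)
= 10^(6.5 - 5.3)
= 15.8489

15.8489


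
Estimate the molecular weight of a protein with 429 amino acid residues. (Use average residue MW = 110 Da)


MW = n_residues * 110 Da
MW = 429 * 110
MW = 47190 Da

47190 Da


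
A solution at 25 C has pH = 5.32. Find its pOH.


pOH = 14 - pH
pOH = 14 - 5.32
pOH = 8.68

8.68


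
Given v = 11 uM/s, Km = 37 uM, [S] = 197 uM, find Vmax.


Vmax = v * (Km + [S]) / [S]
Vmax = 11 * (37 + 197) / 197
Vmax = 13.066 uM/s

13.066 uM/s


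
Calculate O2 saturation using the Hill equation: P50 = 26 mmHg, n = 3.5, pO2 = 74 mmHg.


Y = pO2^n / (P50^n + pO2^n)
Y = 74^3.5 / (26^3.5 + 74^3.5)
Y = 97.49%

97.49%


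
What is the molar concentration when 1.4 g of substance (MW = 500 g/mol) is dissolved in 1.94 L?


C = (mass / MW) / volume
C = (1.4 / 500) / 1.94
C = 0.0014 M

0.0014 M


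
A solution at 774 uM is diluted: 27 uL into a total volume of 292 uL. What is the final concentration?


C2 = C1 * V1 / V2
C2 = 774 * 27 / 292
C2 = 71.5685 uM

71.5685 uM


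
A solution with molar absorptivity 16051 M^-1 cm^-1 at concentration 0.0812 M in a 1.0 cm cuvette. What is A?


A = epsilon * c * l
A = 16051 * 0.0812 * 1.0
A = 1303.3412

1303.3412


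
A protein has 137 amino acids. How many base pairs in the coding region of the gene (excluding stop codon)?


Each amino acid = 1 codon = 3 bp
bp = 137 * 3 = 411 bp

411 bp


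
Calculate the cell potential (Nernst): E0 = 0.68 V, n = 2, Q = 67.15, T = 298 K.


E = E0 - (RT/nF) * ln(Q)
E = 0.68 - (8.314 * 298 / (2 * 96485)) * ln(67.15)
E = 0.626 V

0.626 V


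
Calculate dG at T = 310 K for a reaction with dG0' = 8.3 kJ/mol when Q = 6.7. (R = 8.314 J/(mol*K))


dG = dG0' + RT * ln(Q) / 1000
dG = 8.3 + 8.314 * 310 * ln(6.7) / 1000
dG = 13.2024 kJ/mol

13.2024 kJ/mol


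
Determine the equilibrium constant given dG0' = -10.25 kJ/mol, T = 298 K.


Keq = exp(-dG0 * 1000 / (R * T))
Keq = exp(-(-10.25) * 1000 / (8.314 * 298))
Keq = 62.6219

62.6219


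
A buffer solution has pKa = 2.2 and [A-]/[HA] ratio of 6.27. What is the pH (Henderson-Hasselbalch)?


pH = pKa + log10([A-]/[HA])
pH = 2.2 + log10(6.27)
pH = 2.9973

2.9973


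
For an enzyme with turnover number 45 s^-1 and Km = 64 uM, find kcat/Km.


Catalytic efficiency = kcat / Km
= 45 / 64
= 0.7031 uM^-1*s^-1

0.7031 uM^-1*s^-1


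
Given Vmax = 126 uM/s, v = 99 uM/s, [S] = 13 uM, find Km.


Km = [S] * (Vmax - v) / v
Km = 13 * (126 - 99) / 99
Km = 3.5455 uM

3.5455 uM


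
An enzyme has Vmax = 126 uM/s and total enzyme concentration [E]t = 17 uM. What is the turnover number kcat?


kcat = Vmax / [E]t
kcat = 126 / 17
kcat = 7.4118 s^-1

7.4118 s^-1


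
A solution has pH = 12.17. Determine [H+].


[H+] = 10^(-pH)
[H+] = 10^(-12.17)
[H+] = 6.761e-13 M

6.761e-13 M


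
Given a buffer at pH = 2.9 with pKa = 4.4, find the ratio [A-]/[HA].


[A-]/[HA] = 10^(pH - pKa)
= 10^(2.9 - 4.4)
= 0.0316

0.0316


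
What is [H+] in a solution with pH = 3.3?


[H+] = 10^(-pH)
[H+] = 10^(-3.3)
[H+] = 5.012e-04 M

5.012e-04 M


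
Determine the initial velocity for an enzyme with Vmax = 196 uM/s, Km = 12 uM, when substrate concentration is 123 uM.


v = Vmax * [S] / (Km + [S])
v = 196 * 123 / (12 + 123)
v = 178.5778 uM/s

178.5778 uM/s


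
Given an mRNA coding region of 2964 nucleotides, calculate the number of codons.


codons = nucleotides / 3
codons = 2964 / 3 = 988

988


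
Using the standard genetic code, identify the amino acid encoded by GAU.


Standard genetic code lookup.
Codon GAU -> Asp

Asp


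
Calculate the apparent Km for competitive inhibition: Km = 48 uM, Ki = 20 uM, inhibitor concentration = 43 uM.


Km_app = Km * (1 + [I]/Ki)
Km_app = 48 * (1 + 43/20)
Km_app = 151.2 uM

151.2 uM


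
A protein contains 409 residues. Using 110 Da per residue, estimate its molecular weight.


MW = n_residues * 110 Da
MW = 409 * 110
MW = 44990 Da

44990 Da


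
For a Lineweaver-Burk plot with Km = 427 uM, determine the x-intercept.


x-intercept = -1/Km
= -1/427
= -0.0023 1/uM

-0.0023 1/uM


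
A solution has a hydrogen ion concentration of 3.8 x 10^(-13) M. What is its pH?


pH = -log10([H+])
pH = -log10(3.8 x 10^(-13))
pH = 12.4202

12.4202


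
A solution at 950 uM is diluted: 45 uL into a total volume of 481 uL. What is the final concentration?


C2 = C1 * V1 / V2
C2 = 950 * 45 / 481
C2 = 88.8773 uM

88.8773 uM


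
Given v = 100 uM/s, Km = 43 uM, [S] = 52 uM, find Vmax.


Vmax = v * (Km + [S]) / [S]
Vmax = 100 * (43 + 52) / 52
Vmax = 182.6923 uM/s

182.6923 uM/s


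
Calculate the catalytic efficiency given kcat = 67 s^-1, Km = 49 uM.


Catalytic efficiency = kcat / Km
= 67 / 49
= 1.3673 uM^-1*s^-1

1.3673 uM^-1*s^-1


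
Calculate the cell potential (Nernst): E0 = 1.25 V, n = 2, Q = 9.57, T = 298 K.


E = E0 - (RT/nF) * ln(Q)
E = 1.25 - (8.314 * 298 / (2 * 96485)) * ln(9.57)
E = 1.221 V

1.221 V


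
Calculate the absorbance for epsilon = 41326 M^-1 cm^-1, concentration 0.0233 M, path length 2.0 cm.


A = epsilon * c * l
A = 41326 * 0.0233 * 2.0
A = 1925.7916

1925.7916


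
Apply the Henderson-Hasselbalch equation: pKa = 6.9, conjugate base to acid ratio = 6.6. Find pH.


pH = pKa + log10([A-]/[HA])
pH = 6.9 + log10(6.6)
pH = 7.7195

7.7195


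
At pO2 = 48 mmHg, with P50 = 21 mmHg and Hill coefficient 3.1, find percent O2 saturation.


Y = pO2^n / (P50^n + pO2^n)
Y = 48^3.1 / (21^3.1 + 48^3.1)
Y = 92.84%

92.84%


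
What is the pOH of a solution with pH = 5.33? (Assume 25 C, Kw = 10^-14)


pOH = 14 - pH
pOH = 14 - 5.33
pOH = 8.67

8.67


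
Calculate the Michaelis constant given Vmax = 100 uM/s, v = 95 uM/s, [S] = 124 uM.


Km = [S] * (Vmax - v) / v
Km = 124 * (100 - 95) / 95
Km = 6.5263 uM

6.5263 uM


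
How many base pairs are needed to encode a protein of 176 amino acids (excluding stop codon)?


Each amino acid = 1 codon = 3 bp
bp = 176 * 3 = 528 bp

528 bp


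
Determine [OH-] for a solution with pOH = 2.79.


[OH-] = 10^(-pOH)
[OH-] = 10^(-2.79)
[OH-] = 0.0016 M

0.0016 M


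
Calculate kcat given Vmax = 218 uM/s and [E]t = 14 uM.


kcat = Vmax / [E]t
kcat = 218 / 14
kcat = 15.5714 s^-1

15.5714 s^-1


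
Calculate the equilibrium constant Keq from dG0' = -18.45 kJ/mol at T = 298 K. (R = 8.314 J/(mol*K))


Keq = exp(-dG0 * 1000 / (R * T))
Keq = exp(-(-18.45) * 1000 / (8.314 * 298))
Keq = 1714.38

1714.38


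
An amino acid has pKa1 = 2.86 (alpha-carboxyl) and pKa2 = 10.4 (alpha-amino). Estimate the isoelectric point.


pI = (pKa1 + pKa2) / 2
pI = (2.86 + 10.4) / 2
pI = 6.63

6.63


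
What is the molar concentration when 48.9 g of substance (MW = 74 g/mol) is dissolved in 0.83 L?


C = (mass / MW) / volume
C = (48.9 / 74) / 0.83
C = 0.7962 M

0.7962 M


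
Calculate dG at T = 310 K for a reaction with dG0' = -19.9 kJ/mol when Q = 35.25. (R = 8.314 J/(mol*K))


dG = dG0' + RT * ln(Q) / 1000
dG = -19.9 + 8.314 * 310 * ln(35.25) / 1000
dG = -10.7183 kJ/mol

-10.7183 kJ/mol


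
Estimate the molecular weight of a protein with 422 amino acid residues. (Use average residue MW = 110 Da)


MW = n_residues * 110 Da
MW = 422 * 110
MW = 46420 Da

46420 Da


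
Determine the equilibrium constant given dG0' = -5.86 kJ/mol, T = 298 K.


Keq = exp(-dG0 * 1000 / (R * T))
Keq = exp(-(-5.86) * 1000 / (8.314 * 298))
Keq = 10.6464

10.6464


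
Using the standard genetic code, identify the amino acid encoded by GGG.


Standard genetic code lookup.
Codon GGG -> Gly

Gly


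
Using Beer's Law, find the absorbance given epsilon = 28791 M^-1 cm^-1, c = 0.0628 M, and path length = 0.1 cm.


A = epsilon * c * l
A = 28791 * 0.0628 * 0.1
A = 180.8075

180.8075


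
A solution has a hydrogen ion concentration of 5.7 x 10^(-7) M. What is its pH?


pH = -log10([H+])
pH = -log10(5.7 x 10^(-7))
pH = 6.2441

6.2441


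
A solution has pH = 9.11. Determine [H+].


[H+] = 10^(-pH)
[H+] = 10^(-9.11)
[H+] = 7.762e-10 M

7.762e-10 M


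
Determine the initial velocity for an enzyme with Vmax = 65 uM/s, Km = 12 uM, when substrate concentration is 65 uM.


v = Vmax * [S] / (Km + [S])
v = 65 * 65 / (12 + 65)
v = 54.8701 uM/s

54.8701 uM/s


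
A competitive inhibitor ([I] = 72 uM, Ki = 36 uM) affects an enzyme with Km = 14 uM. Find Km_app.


Km_app = Km * (1 + [I]/Ki)
Km_app = 14 * (1 + 72/36)
Km_app = 42.0 uM

42.0 uM


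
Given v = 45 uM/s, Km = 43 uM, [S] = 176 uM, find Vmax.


Vmax = v * (Km + [S]) / [S]
Vmax = 45 * (43 + 176) / 176
Vmax = 55.9943 uM/s

55.9943 uM/s


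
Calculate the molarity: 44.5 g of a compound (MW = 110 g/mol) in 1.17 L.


C = (mass / MW) / volume
C = (44.5 / 110) / 1.17
C = 0.3458 M

0.3458 M


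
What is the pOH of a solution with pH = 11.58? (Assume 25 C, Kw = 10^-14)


pOH = 14 - pH
pOH = 14 - 11.58
pOH = 2.42

2.42


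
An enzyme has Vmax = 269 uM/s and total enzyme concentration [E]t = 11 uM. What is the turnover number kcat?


kcat = Vmax / [E]t
kcat = 269 / 11
kcat = 24.4545 s^-1

24.4545 s^-1


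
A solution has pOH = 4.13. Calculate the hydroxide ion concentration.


[OH-] = 10^(-pOH)
[OH-] = 10^(-4.13)
[OH-] = 7.413e-05 M

7.413e-05 M


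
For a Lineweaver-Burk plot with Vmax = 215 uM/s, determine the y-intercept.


y-intercept = 1/Vmax
= 1/215
= 0.0047 s/uM

0.0047 s/uM


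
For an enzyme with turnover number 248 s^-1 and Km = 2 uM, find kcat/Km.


Catalytic efficiency = kcat / Km
= 248 / 2
= 124.0 uM^-1*s^-1

124.0 uM^-1*s^-1


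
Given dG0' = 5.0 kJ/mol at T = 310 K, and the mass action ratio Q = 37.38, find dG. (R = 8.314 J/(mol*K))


dG = dG0' + RT * ln(Q) / 1000
dG = 5.0 + 8.314 * 310 * ln(37.38) / 1000
dG = 14.3329 kJ/mol

14.3329 kJ/mol


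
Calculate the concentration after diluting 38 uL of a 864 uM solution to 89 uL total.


C2 = C1 * V1 / V2
C2 = 864 * 38 / 89
C2 = 368.8989 uM

368.8989 uM


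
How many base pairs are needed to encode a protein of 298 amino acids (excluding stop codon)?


Each amino acid = 1 codon = 3 bp
bp = 298 * 3 = 894 bp

894 bp


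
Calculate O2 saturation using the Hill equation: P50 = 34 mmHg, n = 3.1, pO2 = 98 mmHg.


Y = pO2^n / (P50^n + pO2^n)
Y = 98^3.1 / (34^3.1 + 98^3.1)
Y = 96.38%

96.38%
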